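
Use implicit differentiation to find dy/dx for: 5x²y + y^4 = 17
Apply d/dx to both sides, remembering that y depends on x. Each occurrence of y therefore brings in a y' = dy/dx via the chain rule.

With F(x, y) equal to the left-hand side minus the right, differentiate F term by term:
  d/dx[5x^2y] = 5x^2·y' + 10xy
  d/dx[y^4] = 4y^3·y'
  d/dx[-17] = 0
Adding these up, d/dx[F] = 0 becomes
  (10xy) + (5x^2 + 4y^3)·y' = 0,
so isolating y',
  dy/dx = -(10xy)/(5x^2 + 4y^3) = -10xy/(5x^2 + 4y^3)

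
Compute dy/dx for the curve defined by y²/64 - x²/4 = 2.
Differentiate the relation implicitly: treat y = y(x) and apply the chain rule, so every y-derivative picks up a y' = dy/dx factor.

With everything moved to the left-hand side, differentiate term by term:
  d/dx[-x^2/4] = -x/2
  d/dx[y^2/64] = y·y'/32
  d/dx[-2] = 0

Separating the contributions that come from x directly and those that come through y:
  without y':      -x/2
  multiplying y':  y/32

so (-x/2) + (y/32)·y' = 0, and therefore
  dy/dx = -(-x/2)/(y/32) = 16x/y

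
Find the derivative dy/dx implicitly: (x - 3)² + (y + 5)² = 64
Apply d/dx to both sides, remembering that y depends on x. Each occurrence of y therefore brings in a y' = dy/dx via the chain rule.

With F(x, y) equal to the left-hand side minus the right, differentiate F term by term:
  d/dx[(x - 3)^2] = 2x - 6
  d/dx[(y + 5)^2] = 2·y'(y + 5)
  d/dx[-64] = 0
Adding these up, d/dx[F] = 0 becomes
  (2x - 6) + (2y + 10)·y' = 0,
so isolating y',
  dy/dx = -(2x - 6)/(2y + 10) = (3 - x)/(y + 5)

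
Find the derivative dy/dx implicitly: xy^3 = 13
Take d/dx of both sides. Since y is implicitly a function of x, the chain rule attaches a y' = dy/dx factor whenever we differentiate through y.

Set F(x, y) = (left side) − (right side), so the curve is F = 0. Differentiating each term of F:
  d/dx[xy^3] = 3xy^2·y' + y^3
  d/dx[-13] = 0

Collecting, the y'-free part is the partial derivative in x and the y' coefficient is the partial derivative in y:
  ∂F/∂x = y^3
  ∂F/∂y = 3xy^2

so d/dx[F(x, y(x))] = ∂F/∂x + (∂F/∂y)·y' = 0. Rearranging,
  dy/dx = -(∂F/∂x)/(∂F/∂y) = -(y^3)/(3xy^2) = -y/(3x)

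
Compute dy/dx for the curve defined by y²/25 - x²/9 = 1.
Apply d/dx to both sides, remembering that y depends on x. Each occurrence of y therefore brings in a y' = dy/dx via the chain rule.

With F(x, y) equal to the left-hand side minus the right, differentiate F term by term:
  d/dx[-x^2/9] = -2x/9
  d/dx[y^2/25] = 2y·y'/25
  d/dx[-1] = 0
Adding these up, d/dx[F] = 0 becomes
  (-2x/9) + (2y/25)·y' = 0,
so isolating y',
  dy/dx = -(-2x/9)/(2y/25) = 25x/(9y)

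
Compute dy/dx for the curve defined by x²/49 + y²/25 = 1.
Differentiate the relation implicitly: treat y = y(x) and apply the chain rule, so every y-derivative picks up a y' = dy/dx factor.

With everything moved to the left-hand side, differentiate term by term:
  d/dx[x^2/49] = 2x/49
  d/dx[y^2/25] = 2y·y'/25
  d/dx[-1] = 0

Separating the contributions that come from x directly and those that come through y:
  without y':      2x/49
  multiplying y':  2y/25

so (2x/49) + (2y/25)·y' = 0, and therefore
  dy/dx = -(2x/49)/(2y/25) = -25x/(49y)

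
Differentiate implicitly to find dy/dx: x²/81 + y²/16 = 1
Differentiate both sides with respect to x, treating y as y(x). By the chain rule, any term containing y contributes a factor of y' = dy/dx when we differentiate it.

Move every term to one side and write the relation as F(x, y) = 0. Term by term,
  d/dx[x^2/81] = 2x/81
  d/dx[y^2/16] = y·y'/8
  d/dx[-1] = 0

The pieces without y' make up ∂F/∂x and the coefficient of y' is ∂F/∂y:
  ∂F/∂x = 2x/81,
  ∂F/∂y = y/8.

Since d/dx[F] = ∂F/∂x + (∂F/∂y)·y' = 0, solve for y':
  (∂F/∂y)·y' = -∂F/∂x
  dy/dx = -(∂F/∂x)/(∂F/∂y) = -(2x/81)/(y/8) = -16x/(81y)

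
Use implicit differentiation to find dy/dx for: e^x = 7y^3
Differentiate the relation implicitly: treat y = y(x) and apply the chain rule, so every y-derivative picks up a y' = dy/dx factor.

With everything moved to the left-hand side, differentiate term by term:
  d/dx[-7y^3] = -21y^2·y'
  d/dx[e^(x)] = e^(x)

Separating the contributions that come from x directly and those that come through y:
  without y':      e^(x)
  multiplying y':  -21y^2

so (e^(x)) + (-21y^2)·y' = 0, and therefore
  dy/dx = -(e^(x))/(-21y^2) = e^(x)/(21y^2)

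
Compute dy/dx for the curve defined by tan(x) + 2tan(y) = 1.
Differentiate the relation implicitly: treat y = y(x) and apply the chain rule, so every y-derivative picks up a y' = dy/dx factor.

With everything moved to the left-hand side, differentiate term by term:
  d/dx[tan(x)] = tan(x)^2 + 1
  d/dx[2tan(y)] = 2·y'(tan(y)^2 + 1)
  d/dx[-1] = 0

Separating the contributions that come from x directly and those that come through y:
  without y':      tan(x)^2 + 1
  multiplying y':  2tan(y)^2 + 2

so (tan(x)^2 + 1) + (2tan(y)^2 + 2)·y' = 0, and therefore
  dy/dx = -(tan(x)^2 + 1)/(2tan(y)^2 + 2) = -cos(y)^2/(2cos(x)^2)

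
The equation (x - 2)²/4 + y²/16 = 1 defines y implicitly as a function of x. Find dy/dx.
Differentiate both sides with respect to x, treating y as y(x). By the chain rule, any term containing y contributes a factor of y' = dy/dx when we differentiate it.

Move every term to one side and write the relation as F(x, y) = 0. Term by term,
  d/dx[y^2/16] = y·y'/8
  d/dx[(x - 2)^2/4] = x/2 - 1
  d/dx[-1] = 0

The pieces without y' make up ∂F/∂x and the coefficient of y' is ∂F/∂y:
  ∂F/∂x = x/2 - 1,
  ∂F/∂y = y/8.

Since d/dx[F] = ∂F/∂x + (∂F/∂y)·y' = 0, solve for y':
  (∂F/∂y)·y' = -∂F/∂x
  dy/dx = -(∂F/∂x)/(∂F/∂y) = -(x/2 - 1)/(y/8)
        = -((x - 2)/2)/(y/8) = 4(2 - x)/y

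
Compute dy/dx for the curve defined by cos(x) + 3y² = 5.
Differentiate both sides with respect to x, treating y as y(x). By the chain rule, any term containing y contributes a factor of y' = dy/dx when we differentiate it.

Move every term to one side and write the relation as F(x, y) = 0. Term by term,
  d/dx[3y^2] = 6y·y'
  d/dx[cos(x)] = -sin(x)
  d/dx[-5] = 0

The pieces without y' make up ∂F/∂x and the coefficient of y' is ∂F/∂y:
  ∂F/∂x = -sin(x),
  ∂F/∂y = 6y.

Since d/dx[F] = ∂F/∂x + (∂F/∂y)·y' = 0, solve for y':
  (∂F/∂y)·y' = -∂F/∂x
  dy/dx = -(∂F/∂x)/(∂F/∂y) = -(-sin(x))/(6y) = sin(x)/(6y)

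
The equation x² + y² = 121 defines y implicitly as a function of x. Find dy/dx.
Apply d/dx to both sides, remembering that y depends on x. Each occurrence of y therefore brings in a y' = dy/dx via the chain rule.

With F(x, y) equal to the left-hand side minus the right, differentiate F term by term:
  d/dx[x^2] = 2x
  d/dx[y^2] = 2y·y'
  d/dx[-121] = 0
Adding these up, d/dx[F] = 0 becomes
  (2x) + (2y)·y' = 0,
so isolating y',
  dy/dx = -(2x)/(2y) = -x/y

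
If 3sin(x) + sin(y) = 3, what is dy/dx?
Differentiate the relation implicitly: treat y = y(x) and apply the chain rule, so every y-derivative picks up a y' = dy/dx factor.

With everything moved to the left-hand side, differentiate term by term:
  d/dx[3sin(x)] = 3cos(x)
  d/dx[sin(y)] = y'·cos(y)
  d/dx[-3] = 0

Separating the contributions that come from x directly and those that come through y:
  without y':      3cos(x)
  multiplying y':  cos(y)

so (3cos(x)) + (cos(y))·y' = 0, and therefore
  dy/dx = -(3cos(x))/(cos(y)) = -3cos(x)/cos(y)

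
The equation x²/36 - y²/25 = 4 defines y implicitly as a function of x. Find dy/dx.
Take d/dx of both sides. Since y is implicitly a function of x, the chain rule attaches a y' = dy/dx factor whenever we differentiate through y.

Set F(x, y) = (left side) − (right side), so the curve is F = 0. Differentiating each term of F:
  d/dx[x^2/36] = x/18
  d/dx[-y^2/25] = -2y·y'/25
  d/dx[-4] = 0

Collecting, the y'-free part is the partial derivative in x and the y' coefficient is the partial derivative in y:
  ∂F/∂x = x/18
  ∂F/∂y = -2y/25

so d/dx[F(x, y(x))] = ∂F/∂x + (∂F/∂y)·y' = 0. Rearranging,
  dy/dx = -(∂F/∂x)/(∂F/∂y) = -(x/18)/(-2y/25) = 25x/(36y)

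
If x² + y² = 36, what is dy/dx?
Differentiate the relation implicitly: treat y = y(x) and apply the chain rule, so every y-derivative picks up a y' = dy/dx factor.

With everything moved to the left-hand side, differentiate term by term:
  d/dx[x^2] = 2x
  d/dx[y^2] = 2y·y'
  d/dx[-36] = 0

Separating the contributions that come from x directly and those that come through y:
  without y':      2x
  multiplying y':  2y

so (2x) + (2y)·y' = 0, and therefore
  dy/dx = -(2x)/(2y) = -x/y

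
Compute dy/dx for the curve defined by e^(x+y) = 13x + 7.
Apply d/dx to both sides, remembering that y depends on x. Each occurrence of y therefore brings in a y' = dy/dx via the chain rule.

With F(x, y) equal to the left-hand side minus the right, differentiate F term by term:
  d/dx[-13x] = -13
  d/dx[e^(x + y)] = (y' + 1)·e^(x + y)
  d/dx[-7] = 0
Adding these up, d/dx[F] = 0 becomes
  (e^(x + y) - 13) + (e^(x + y))·y' = 0,
so isolating y',
  dy/dx = -(e^(x + y) - 13)/(e^(x + y)) = 13e^(-x - y) - 1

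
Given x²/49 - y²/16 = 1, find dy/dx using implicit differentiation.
Differentiate the relation implicitly: treat y = y(x) and apply the chain rule, so every y-derivative picks up a y' = dy/dx factor.

With everything moved to the left-hand side, differentiate term by term:
  d/dx[x^2/49] = 2x/49
  d/dx[-y^2/16] = -y·y'/8
  d/dx[-1] = 0

Separating the contributions that come from x directly and those that come through y:
  without y':      2x/49
  multiplying y':  -y/8

so (2x/49) + (-y/8)·y' = 0, and therefore
  dy/dx = -(2x/49)/(-y/8) = 16x/(49y)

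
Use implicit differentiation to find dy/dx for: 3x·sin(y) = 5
Differentiate both sides with respect to x, treating y as y(x). By the chain rule, any term containing y contributes a factor of y' = dy/dx when we differentiate it.

Move every term to one side and write the relation as F(x, y) = 0. Term by term,
  d/dx[3x·sin(y)] = 3x·y'·cos(y) + 3sin(y)
  d/dx[-5] = 0

The pieces without y' make up ∂F/∂x and the coefficient of y' is ∂F/∂y:
  ∂F/∂x = 3sin(y),
  ∂F/∂y = 3x·cos(y).

Since d/dx[F] = ∂F/∂x + (∂F/∂y)·y' = 0, solve for y':
  (∂F/∂y)·y' = -∂F/∂x
  dy/dx = -(∂F/∂x)/(∂F/∂y) = -(3sin(y))/(3x·cos(y)) = -tan(y)/x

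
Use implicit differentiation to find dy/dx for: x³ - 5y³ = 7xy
Differentiate the relation implicitly: treat y = y(x) and apply the chain rule, so every y-derivative picks up a y' = dy/dx factor.

With everything moved to the left-hand side, differentiate term by term:
  d/dx[x^3] = 3x^2
  d/dx[-7xy] = -7x·y' - 7y
  d/dx[-5y^3] = -15y^2·y'

Separating the contributions that come from x directly and those that come through y:
  without y':      3x^2 - 7y
  multiplying y':  -7x - 15y^2

so (3x^2 - 7y) + (-7x - 15y^2)·y' = 0, and therefore
  dy/dx = -(3x^2 - 7y)/(-7x - 15y^2) = (3x^2 - 7y)/(7x + 15y^2)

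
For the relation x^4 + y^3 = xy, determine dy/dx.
Differentiate the relation implicitly: treat y = y(x) and apply the chain rule, so every y-derivative picks up a y' = dy/dx factor.

With everything moved to the left-hand side, differentiate term by term:
  d/dx[x^4] = 4x^3
  d/dx[-xy] = -x·y' - y
  d/dx[y^3] = 3y^2·y'

Separating the contributions that come from x directly and those that come through y:
  without y':      4x^3 - y
  multiplying y':  -x + 3y^2

so (4x^3 - y) + (-x + 3y^2)·y' = 0, and therefore
  dy/dx = -(4x^3 - y)/(-x + 3y^2) = (4x^3 - y)/(x - 3y^2)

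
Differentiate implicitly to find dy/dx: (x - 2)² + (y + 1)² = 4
Take d/dx of both sides. Since y is implicitly a function of x, the chain rule attaches a y' = dy/dx factor whenever we differentiate through y.

Set F(x, y) = (left side) − (right side), so the curve is F = 0. Differentiating each term of F:
  d/dx[(x - 2)^2] = 2x - 4
  d/dx[(y + 1)^2] = 2·y'(y + 1)
  d/dx[-4] = 0

Collecting, the y'-free part is the partial derivative in x and the y' coefficient is the partial derivative in y:
  ∂F/∂x = 2x - 4
  ∂F/∂y = 2y + 2

so d/dx[F(x, y(x))] = ∂F/∂x + (∂F/∂y)·y' = 0. Rearranging,
  dy/dx = -(∂F/∂x)/(∂F/∂y) = -(2x - 4)/(2y + 2) = (2 - x)/(y + 1)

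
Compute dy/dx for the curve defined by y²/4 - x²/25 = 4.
Apply d/dx to both sides, remembering that y depends on x. Each occurrence of y therefore brings in a y' = dy/dx via the chain rule.

With F(x, y) equal to the left-hand side minus the right, differentiate F term by term:
  d/dx[-x^2/25] = -2x/25
  d/dx[y^2/4] = y·y'/2
  d/dx[-4] = 0
Adding these up, d/dx[F] = 0 becomes
  (-2x/25) + (y/2)·y' = 0,
so isolating y',
  dy/dx = -(-2x/25)/(y/2) = 4x/(25y)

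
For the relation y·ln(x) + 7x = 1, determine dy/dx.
Differentiate both sides with respect to x, treating y as y(x). By the chain rule, any term containing y contributes a factor of y' = dy/dx when we differentiate it.

Move every term to one side and write the relation as F(x, y) = 0. Term by term,
  d/dx[7x] = 7
  d/dx[y·ln(x)] = y'·ln(x) + y/x
  d/dx[-1] = 0

The pieces without y' make up ∂F/∂x and the coefficient of y' is ∂F/∂y:
  ∂F/∂x = 7 + y/x,
  ∂F/∂y = ln(x).

Since d/dx[F] = ∂F/∂x + (∂F/∂y)·y' = 0, solve for y':
  (∂F/∂y)·y' = -∂F/∂x
  dy/dx = -(∂F/∂x)/(∂F/∂y) = -(7 + y/x)/(ln(x))
        = -((7x + y)/x)/(ln(x)) = (-7x - y)/(x·ln(x))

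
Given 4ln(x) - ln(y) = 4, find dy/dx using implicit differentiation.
Apply d/dx to both sides, remembering that y depends on x. Each occurrence of y therefore brings in a y' = dy/dx via the chain rule.

With F(x, y) equal to the left-hand side minus the right, differentiate F term by term:
  d/dx[4ln(x)] = 4/x
  d/dx[-ln(y)] = -y'/y
  d/dx[-4] = 0
Adding these up, d/dx[F] = 0 becomes
  (4/x) + (-1/y)·y' = 0,
so isolating y',
  dy/dx = -(4/x)/(-1/y) = 4y/x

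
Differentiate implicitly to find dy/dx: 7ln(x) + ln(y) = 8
Differentiate both sides with respect to x, treating y as y(x). By the chain rule, any term containing y contributes a factor of y' = dy/dx when we differentiate it.

Move every term to one side and write the relation as F(x, y) = 0. Term by term,
  d/dx[7ln(x)] = 7/x
  d/dx[ln(y)] = y'/y
  d/dx[-8] = 0

The pieces without y' make up ∂F/∂x and the coefficient of y' is ∂F/∂y:
  ∂F/∂x = 7/x,
  ∂F/∂y = 1/y.

Since d/dx[F] = ∂F/∂x + (∂F/∂y)·y' = 0, solve for y':
  (∂F/∂y)·y' = -∂F/∂x
  dy/dx = -(∂F/∂x)/(∂F/∂y) = -(7/x)/(1/y) = -7y/x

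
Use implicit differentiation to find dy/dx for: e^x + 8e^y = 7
Differentiate the relation implicitly: treat y = y(x) and apply the chain rule, so every y-derivative picks up a y' = dy/dx factor.

With everything moved to the left-hand side, differentiate term by term:
  d/dx[e^(x)] = e^(x)
  d/dx[8e^(y)] = 8·y'·e^(y)
  d/dx[-7] = 0

Separating the contributions that come from x directly and those that come through y:
  without y':      e^(x)
  multiplying y':  8e^(y)

so (e^(x)) + (8e^(y))·y' = 0, and therefore
  dy/dx = -(e^(x))/(8e^(y)) = -e^(x - y)/8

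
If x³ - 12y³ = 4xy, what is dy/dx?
Take d/dx of both sides. Since y is implicitly a function of x, the chain rule attaches a y' = dy/dx factor whenever we differentiate through y.

Set F(x, y) = (left side) − (right side), so the curve is F = 0. Differentiating each term of F:
  d/dx[x^3] = 3x^2
  d/dx[-4xy] = -4x·y' - 4y
  d/dx[-12y^3] = -36y^2·y'

Collecting, the y'-free part is the partial derivative in x and the y' coefficient is the partial derivative in y:
  ∂F/∂x = 3x^2 - 4y
  ∂F/∂y = -4x - 36y^2

so d/dx[F(x, y(x))] = ∂F/∂x + (∂F/∂y)·y' = 0. Rearranging,
  dy/dx = -(∂F/∂x)/(∂F/∂y) = -(3x^2 - 4y)/(-4x - 36y^2) = (3x^2/4 - y)/(x + 9y^2)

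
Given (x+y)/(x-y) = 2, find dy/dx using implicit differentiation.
Apply d/dx to both sides, remembering that y depends on x. Each occurrence of y therefore brings in a y' = dy/dx via the chain rule.

With F(x, y) equal to the left-hand side minus the right, differentiate F term by term:
  d/dx[(x + y)/(x - y)] = (y' + 1)/(x - y) + (x + y)(y' - 1)/(x - y)^2
  d/dx[-2] = 0
Adding these up, d/dx[F] = 0 becomes
  (1/(x - y) - (x + y)/(x - y)^2) + (1/(x - y) + (x + y)/(x - y)^2)·y' = 0,
so isolating y',
  dy/dx = -(1/(x - y) - (x + y)/(x - y)^2)/(1/(x - y) + (x + y)/(x - y)^2)
        = -(-2y/(x - y)^2)/(2x/(x - y)^2) = y/x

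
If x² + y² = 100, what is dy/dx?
Apply d/dx to both sides, remembering that y depends on x. Each occurrence of y therefore brings in a y' = dy/dx via the chain rule.

With F(x, y) equal to the left-hand side minus the right, differentiate F term by term:
  d/dx[x^2] = 2x
  d/dx[y^2] = 2y·y'
  d/dx[-100] = 0
Adding these up, d/dx[F] = 0 becomes
  (2x) + (2y)·y' = 0,
so isolating y',
  dy/dx = -(2x)/(2y) = -x/y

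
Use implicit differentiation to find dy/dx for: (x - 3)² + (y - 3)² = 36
Differentiate the relation implicitly: treat y = y(x) and apply the chain rule, so every y-derivative picks up a y' = dy/dx factor.

With everything moved to the left-hand side, differentiate term by term:
  d/dx[(x - 3)^2] = 2x - 6
  d/dx[(y - 3)^2] = 2·y'(y - 3)
  d/dx[-36] = 0

Separating the contributions that come from x directly and those that come through y:
  without y':      2x - 6
  multiplying y':  2y - 6

so (2x - 6) + (2y - 6)·y' = 0, and therefore
  dy/dx = -(2x - 6)/(2y - 6) = (3 - x)/(y - 3)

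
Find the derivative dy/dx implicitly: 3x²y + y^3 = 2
Apply d/dx to both sides, remembering that y depends on x. Each occurrence of y therefore brings in a y' = dy/dx via the chain rule.

With F(x, y) equal to the left-hand side minus the right, differentiate F term by term:
  d/dx[3x^2y] = 3x^2·y' + 6xy
  d/dx[y^3] = 3y^2·y'
  d/dx[-2] = 0
Adding these up, d/dx[F] = 0 becomes
  (6xy) + (3x^2 + 3y^2)·y' = 0,
so isolating y',
  dy/dx = -(6xy)/(3x^2 + 3y^2) = -2xy/(x^2 + y^2)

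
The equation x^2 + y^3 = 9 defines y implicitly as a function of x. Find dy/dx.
Differentiate the relation implicitly: treat y = y(x) and apply the chain rule, so every y-derivative picks up a y' = dy/dx factor.

With everything moved to the left-hand side, differentiate term by term:
  d/dx[x^2] = 2x
  d/dx[y^3] = 3y^2·y'
  d/dx[-9] = 0

Separating the contributions that come from x directly and those that come through y:
  without y':      2x
  multiplying y':  3y^2

so (2x) + (3y^2)·y' = 0, and therefore
  dy/dx = -(2x)/(3y^2) = -2x/(3y^2)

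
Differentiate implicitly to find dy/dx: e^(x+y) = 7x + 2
Apply d/dx to both sides, remembering that y depends on x. Each occurrence of y therefore brings in a y' = dy/dx via the chain rule.

With F(x, y) equal to the left-hand side minus the right, differentiate F term by term:
  d/dx[-7x] = -7
  d/dx[e^(x + y)] = (y' + 1)·e^(x + y)
  d/dx[-2] = 0
Adding these up, d/dx[F] = 0 becomes
  (e^(x + y) - 7) + (e^(x + y))·y' = 0,
so isolating y',
  dy/dx = -(e^(x + y) - 7)/(e^(x + y)) = 7e^(-x - y) - 1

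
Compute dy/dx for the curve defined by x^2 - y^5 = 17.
Differentiate the relation implicitly: treat y = y(x) and apply the chain rule, so every y-derivative picks up a y' = dy/dx factor.

With everything moved to the left-hand side, differentiate term by term:
  d/dx[x^2] = 2x
  d/dx[-y^5] = -5y^4·y'
  d/dx[-17] = 0

Separating the contributions that come from x directly and those that come through y:
  without y':      2x
  multiplying y':  -5y^4

so (2x) + (-5y^4)·y' = 0, and therefore
  dy/dx = -(2x)/(-5y^4) = 2x/(5y^4)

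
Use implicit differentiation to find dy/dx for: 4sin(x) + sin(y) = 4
Differentiate the relation implicitly: treat y = y(x) and apply the chain rule, so every y-derivative picks up a y' = dy/dx factor.

With everything moved to the left-hand side, differentiate term by term:
  d/dx[4sin(x)] = 4cos(x)
  d/dx[sin(y)] = y'·cos(y)
  d/dx[-4] = 0

Separating the contributions that come from x directly and those that come through y:
  without y':      4cos(x)
  multiplying y':  cos(y)

so (4cos(x)) + (cos(y))·y' = 0, and therefore
  dy/dx = -(4cos(x))/(cos(y)) = -4cos(x)/cos(y)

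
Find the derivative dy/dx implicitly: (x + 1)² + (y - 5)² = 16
Take d/dx of both sides. Since y is implicitly a function of x, the chain rule attaches a y' = dy/dx factor whenever we differentiate through y.

Set F(x, y) = (left side) − (right side), so the curve is F = 0. Differentiating each term of F:
  d/dx[(x + 1)^2] = 2x + 2
  d/dx[(y - 5)^2] = 2·y'(y - 5)
  d/dx[-16] = 0

Collecting, the y'-free part is the partial derivative in x and the y' coefficient is the partial derivative in y:
  ∂F/∂x = 2x + 2
  ∂F/∂y = 2y - 10

so d/dx[F(x, y(x))] = ∂F/∂x + (∂F/∂y)·y' = 0. Rearranging,
  dy/dx = -(∂F/∂x)/(∂F/∂y) = -(2x + 2)/(2y - 10) = (-x - 1)/(y - 5)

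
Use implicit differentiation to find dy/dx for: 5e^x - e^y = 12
Take d/dx of both sides. Since y is implicitly a function of x, the chain rule attaches a y' = dy/dx factor whenever we differentiate through y.

Set F(x, y) = (left side) − (right side), so the curve is F = 0. Differentiating each term of F:
  d/dx[5e^(x)] = 5e^(x)
  d/dx[-e^(y)] = -y'·e^(y)
  d/dx[-12] = 0

Collecting, the y'-free part is the partial derivative in x and the y' coefficient is the partial derivative in y:
  ∂F/∂x = 5e^(x)
  ∂F/∂y = -e^(y)

so d/dx[F(x, y(x))] = ∂F/∂x + (∂F/∂y)·y' = 0. Rearranging,
  dy/dx = -(∂F/∂x)/(∂F/∂y) = -(5e^(x))/(-e^(y)) = 5e^(x - y)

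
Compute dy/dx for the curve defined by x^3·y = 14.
Take d/dx of both sides. Since y is implicitly a function of x, the chain rule attaches a y' = dy/dx factor whenever we differentiate through y.

Set F(x, y) = (left side) − (right side), so the curve is F = 0. Differentiating each term of F:
  d/dx[x^3y] = x^3·y' + 3x^2y
  d/dx[-14] = 0

Collecting, the y'-free part is the partial derivative in x and the y' coefficient is the partial derivative in y:
  ∂F/∂x = 3x^2y
  ∂F/∂y = x^3

so d/dx[F(x, y(x))] = ∂F/∂x + (∂F/∂y)·y' = 0. Rearranging,
  dy/dx = -(∂F/∂x)/(∂F/∂y) = -(3x^2y)/(x^3) = -3y/x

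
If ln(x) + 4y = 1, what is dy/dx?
Differentiate both sides with respect to x, treating y as y(x). By the chain rule, any term containing y contributes a factor of y' = dy/dx when we differentiate it.

Move every term to one side and write the relation as F(x, y) = 0. Term by term,
  d/dx[4y] = 4·y'
  d/dx[ln(x)] = 1/x
  d/dx[-1] = 0

The pieces without y' make up ∂F/∂x and the coefficient of y' is ∂F/∂y:
  ∂F/∂x = 1/x,
  ∂F/∂y = 4.

Since d/dx[F] = ∂F/∂x + (∂F/∂y)·y' = 0, solve for y':
  (∂F/∂y)·y' = -∂F/∂x
  dy/dx = -(∂F/∂x)/(∂F/∂y) = -(1/x)/(4) = -1/(4x)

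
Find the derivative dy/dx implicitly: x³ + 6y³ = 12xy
Differentiate the relation implicitly: treat y = y(x) and apply the chain rule, so every y-derivative picks up a y' = dy/dx factor.

With everything moved to the left-hand side, differentiate term by term:
  d/dx[x^3] = 3x^2
  d/dx[-12xy] = -12x·y' - 12y
  d/dx[6y^3] = 18y^2·y'

Separating the contributions that come from x directly and those that come through y:
  without y':      3x^2 - 12y
  multiplying y':  -12x + 18y^2

so (3x^2 - 12y) + (-12x + 18y^2)·y' = 0, and therefore
  dy/dx = -(3x^2 - 12y)/(-12x + 18y^2) = (x^2 - 4y)/(2(2x - 3y^2))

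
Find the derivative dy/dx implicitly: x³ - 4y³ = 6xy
Differentiate the relation implicitly: treat y = y(x) and apply the chain rule, so every y-derivative picks up a y' = dy/dx factor.

With everything moved to the left-hand side, differentiate term by term:
  d/dx[x^3] = 3x^2
  d/dx[-6xy] = -6x·y' - 6y
  d/dx[-4y^3] = -12y^2·y'

Separating the contributions that come from x directly and those that come through y:
  without y':      3x^2 - 6y
  multiplying y':  -6x - 12y^2

so (3x^2 - 6y) + (-6x - 12y^2)·y' = 0, and therefore
  dy/dx = -(3x^2 - 6y)/(-6x - 12y^2) = (x^2/2 - y)/(x + 2y^2)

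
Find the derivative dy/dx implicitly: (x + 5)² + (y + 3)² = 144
Differentiate both sides with respect to x, treating y as y(x). By the chain rule, any term containing y contributes a factor of y' = dy/dx when we differentiate it.

Move every term to one side and write the relation as F(x, y) = 0. Term by term,
  d/dx[(x + 5)^2] = 2x + 10
  d/dx[(y + 3)^2] = 2·y'(y + 3)
  d/dx[-144] = 0

The pieces without y' make up ∂F/∂x and the coefficient of y' is ∂F/∂y:
  ∂F/∂x = 2x + 10,
  ∂F/∂y = 2y + 6.

Since d/dx[F] = ∂F/∂x + (∂F/∂y)·y' = 0, solve for y':
  (∂F/∂y)·y' = -∂F/∂x
  dy/dx = -(∂F/∂x)/(∂F/∂y) = -(2x + 10)/(2y + 6) = (-x - 5)/(y + 3)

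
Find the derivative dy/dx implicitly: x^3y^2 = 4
Differentiate the relation implicitly: treat y = y(x) and apply the chain rule, so every y-derivative picks up a y' = dy/dx factor.

With everything moved to the left-hand side, differentiate term by term:
  d/dx[x^3y^2] = 2x^3y·y' + 3x^2y^2
  d/dx[-4] = 0

Separating the contributions that come from x directly and those that come through y:
  without y':      3x^2y^2
  multiplying y':  2x^3y

so (3x^2y^2) + (2x^3y)·y' = 0, and therefore
  dy/dx = -(3x^2y^2)/(2x^3y) = -3y/(2x)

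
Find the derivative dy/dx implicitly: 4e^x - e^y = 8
Differentiate both sides with respect to x, treating y as y(x). By the chain rule, any term containing y contributes a factor of y' = dy/dx when we differentiate it.

Move every term to one side and write the relation as F(x, y) = 0. Term by term,
  d/dx[4e^(x)] = 4e^(x)
  d/dx[-e^(y)] = -y'·e^(y)
  d/dx[-8] = 0

The pieces without y' make up ∂F/∂x and the coefficient of y' is ∂F/∂y:
  ∂F/∂x = 4e^(x),
  ∂F/∂y = -e^(y).

Since d/dx[F] = ∂F/∂x + (∂F/∂y)·y' = 0, solve for y':
  (∂F/∂y)·y' = -∂F/∂x
  dy/dx = -(∂F/∂x)/(∂F/∂y) = -(4e^(x))/(-e^(y)) = 4e^(x - y)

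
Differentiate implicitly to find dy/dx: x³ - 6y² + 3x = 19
Take d/dx of both sides. Since y is implicitly a function of x, the chain rule attaches a y' = dy/dx factor whenever we differentiate through y.

Set F(x, y) = (left side) − (right side), so the curve is F = 0. Differentiating each term of F:
  d/dx[x^3] = 3x^2
  d/dx[3x] = 3
  d/dx[-6y^2] = -12y·y'
  d/dx[-19] = 0

Collecting, the y'-free part is the partial derivative in x and the y' coefficient is the partial derivative in y:
  ∂F/∂x = 3x^2 + 3
  ∂F/∂y = -12y

so d/dx[F(x, y(x))] = ∂F/∂x + (∂F/∂y)·y' = 0. Rearranging,
  dy/dx = -(∂F/∂x)/(∂F/∂y) = -(3x^2 + 3)/(-12y) = (x^2 + 1)/(4y)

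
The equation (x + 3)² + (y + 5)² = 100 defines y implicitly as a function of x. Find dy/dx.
Differentiate both sides with respect to x, treating y as y(x). By the chain rule, any term containing y contributes a factor of y' = dy/dx when we differentiate it.

Move every term to one side and write the relation as F(x, y) = 0. Term by term,
  d/dx[(x + 3)^2] = 2x + 6
  d/dx[(y + 5)^2] = 2·y'(y + 5)
  d/dx[-100] = 0

The pieces without y' make up ∂F/∂x and the coefficient of y' is ∂F/∂y:
  ∂F/∂x = 2x + 6,
  ∂F/∂y = 2y + 10.

Since d/dx[F] = ∂F/∂x + (∂F/∂y)·y' = 0, solve for y':
  (∂F/∂y)·y' = -∂F/∂x
  dy/dx = -(∂F/∂x)/(∂F/∂y) = -(2x + 6)/(2y + 10) = (-x - 3)/(y + 5)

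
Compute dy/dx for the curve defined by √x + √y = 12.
Apply d/dx to both sides, remembering that y depends on x. Each occurrence of y therefore brings in a y' = dy/dx via the chain rule.

With F(x, y) equal to the left-hand side minus the right, differentiate F term by term:
  d/dx[√(x)] = 1/(2√(x))
  d/dx[√(y)] = y'/(2√(y))
  d/dx[-12] = 0
Adding these up, d/dx[F] = 0 becomes
  (1/(2√(x))) + (1/(2√(y)))·y' = 0,
so isolating y',
  dy/dx = -(1/(2√(x)))/(1/(2√(y))) = -√(y)/√(x)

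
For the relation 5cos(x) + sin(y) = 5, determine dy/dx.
Take d/dx of both sides. Since y is implicitly a function of x, the chain rule attaches a y' = dy/dx factor whenever we differentiate through y.

Set F(x, y) = (left side) − (right side), so the curve is F = 0. Differentiating each term of F:
  d/dx[sin(y)] = y'·cos(y)
  d/dx[5cos(x)] = -5sin(x)
  d/dx[-5] = 0

Collecting, the y'-free part is the partial derivative in x and the y' coefficient is the partial derivative in y:
  ∂F/∂x = -5sin(x)
  ∂F/∂y = cos(y)

so d/dx[F(x, y(x))] = ∂F/∂x + (∂F/∂y)·y' = 0. Rearranging,
  dy/dx = -(∂F/∂x)/(∂F/∂y) = -(-5sin(x))/(cos(y)) = 5sin(x)/cos(y)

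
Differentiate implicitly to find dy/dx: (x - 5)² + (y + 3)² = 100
Take d/dx of both sides. Since y is implicitly a function of x, the chain rule attaches a y' = dy/dx factor whenever we differentiate through y.

Set F(x, y) = (left side) − (right side), so the curve is F = 0. Differentiating each term of F:
  d/dx[(x - 5)^2] = 2x - 10
  d/dx[(y + 3)^2] = 2·y'(y + 3)
  d/dx[-100] = 0

Collecting, the y'-free part is the partial derivative in x and the y' coefficient is the partial derivative in y:
  ∂F/∂x = 2x - 10
  ∂F/∂y = 2y + 6

so d/dx[F(x, y(x))] = ∂F/∂x + (∂F/∂y)·y' = 0. Rearranging,
  dy/dx = -(∂F/∂x)/(∂F/∂y) = -(2x - 10)/(2y + 6) = (5 - x)/(y + 3)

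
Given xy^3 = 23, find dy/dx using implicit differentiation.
Take d/dx of both sides. Since y is implicitly a function of x, the chain rule attaches a y' = dy/dx factor whenever we differentiate through y.

Set F(x, y) = (left side) − (right side), so the curve is F = 0. Differentiating each term of F:
  d/dx[xy^3] = 3xy^2·y' + y^3
  d/dx[-23] = 0

Collecting, the y'-free part is the partial derivative in x and the y' coefficient is the partial derivative in y:
  ∂F/∂x = y^3
  ∂F/∂y = 3xy^2

so d/dx[F(x, y(x))] = ∂F/∂x + (∂F/∂y)·y' = 0. Rearranging,
  dy/dx = -(∂F/∂x)/(∂F/∂y) = -(y^3)/(3xy^2) = -y/(3x)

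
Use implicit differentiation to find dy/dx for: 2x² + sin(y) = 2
Differentiate both sides with respect to x, treating y as y(x). By the chain rule, any term containing y contributes a factor of y' = dy/dx when we differentiate it.

Move every term to one side and write the relation as F(x, y) = 0. Term by term,
  d/dx[2x^2] = 4x
  d/dx[sin(y)] = y'·cos(y)
  d/dx[-2] = 0

The pieces without y' make up ∂F/∂x and the coefficient of y' is ∂F/∂y:
  ∂F/∂x = 4x,
  ∂F/∂y = cos(y).

Since d/dx[F] = ∂F/∂x + (∂F/∂y)·y' = 0, solve for y':
  (∂F/∂y)·y' = -∂F/∂x
  dy/dx = -(∂F/∂x)/(∂F/∂y) = -(4x)/(cos(y)) = -4x/cos(y)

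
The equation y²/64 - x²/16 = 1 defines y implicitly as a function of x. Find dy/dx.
Apply d/dx to both sides, remembering that y depends on x. Each occurrence of y therefore brings in a y' = dy/dx via the chain rule.

With F(x, y) equal to the left-hand side minus the right, differentiate F term by term:
  d/dx[-x^2/16] = -x/8
  d/dx[y^2/64] = y·y'/32
  d/dx[-1] = 0
Adding these up, d/dx[F] = 0 becomes
  (-x/8) + (y/32)·y' = 0,
so isolating y',
  dy/dx = -(-x/8)/(y/32) = 4x/y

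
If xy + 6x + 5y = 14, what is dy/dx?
Differentiate the relation implicitly: treat y = y(x) and apply the chain rule, so every y-derivative picks up a y' = dy/dx factor.

With everything moved to the left-hand side, differentiate term by term:
  d/dx[xy] = x·y' + y
  d/dx[6x] = 6
  d/dx[5y] = 5·y'
  d/dx[-14] = 0

Separating the contributions that come from x directly and those that come through y:
  without y':      y + 6
  multiplying y':  x + 5

so (y + 6) + (x + 5)·y' = 0, and therefore
  dy/dx = -(y + 6)/(x + 5) = (-y - 6)/(x + 5)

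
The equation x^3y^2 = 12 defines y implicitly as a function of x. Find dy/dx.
Differentiate the relation implicitly: treat y = y(x) and apply the chain rule, so every y-derivative picks up a y' = dy/dx factor.

With everything moved to the left-hand side, differentiate term by term:
  d/dx[x^3y^2] = 2x^3y·y' + 3x^2y^2
  d/dx[-12] = 0

Separating the contributions that come from x directly and those that come through y:
  without y':      3x^2y^2
  multiplying y':  2x^3y

so (3x^2y^2) + (2x^3y)·y' = 0, and therefore
  dy/dx = -(3x^2y^2)/(2x^3y) = -3y/(2x)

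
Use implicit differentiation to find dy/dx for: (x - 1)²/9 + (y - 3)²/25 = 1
Apply d/dx to both sides, remembering that y depends on x. Each occurrence of y therefore brings in a y' = dy/dx via the chain rule.

With F(x, y) equal to the left-hand side minus the right, differentiate F term by term:
  d/dx[(x - 1)^2/9] = 2x/9 - 2/9
  d/dx[(y - 3)^2/25] = 2·y'(y - 3)/25
  d/dx[-1] = 0
Adding these up, d/dx[F] = 0 becomes
  (2x/9 - 2/9) + (2y/25 - 6/25)·y' = 0,
so isolating y',
  dy/dx = -(2x/9 - 2/9)/(2y/25 - 6/25)
        = -(2(x - 1)/9)/(2(y - 3)/25) = 25(1 - x)/(9(y - 3))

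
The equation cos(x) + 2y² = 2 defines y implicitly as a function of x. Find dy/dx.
Apply d/dx to both sides, remembering that y depends on x. Each occurrence of y therefore brings in a y' = dy/dx via the chain rule.

With F(x, y) equal to the left-hand side minus the right, differentiate F term by term:
  d/dx[2y^2] = 4y·y'
  d/dx[cos(x)] = -sin(x)
  d/dx[-2] = 0
Adding these up, d/dx[F] = 0 becomes
  (-sin(x)) + (4y)·y' = 0,
so isolating y',
  dy/dx = -(-sin(x))/(4y) = sin(x)/(4y)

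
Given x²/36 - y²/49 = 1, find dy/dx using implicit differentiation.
Take d/dx of both sides. Since y is implicitly a function of x, the chain rule attaches a y' = dy/dx factor whenever we differentiate through y.

Set F(x, y) = (left side) − (right side), so the curve is F = 0. Differentiating each term of F:
  d/dx[x^2/36] = x/18
  d/dx[-y^2/49] = -2y·y'/49
  d/dx[-1] = 0

Collecting, the y'-free part is the partial derivative in x and the y' coefficient is the partial derivative in y:
  ∂F/∂x = x/18
  ∂F/∂y = -2y/49

so d/dx[F(x, y(x))] = ∂F/∂x + (∂F/∂y)·y' = 0. Rearranging,
  dy/dx = -(∂F/∂x)/(∂F/∂y) = -(x/18)/(-2y/49) = 49x/(36y)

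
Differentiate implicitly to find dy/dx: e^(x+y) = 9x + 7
Differentiate both sides with respect to x, treating y as y(x). By the chain rule, any term containing y contributes a factor of y' = dy/dx when we differentiate it.

Move every term to one side and write the relation as F(x, y) = 0. Term by term,
  d/dx[-9x] = -9
  d/dx[e^(x + y)] = (y' + 1)·e^(x + y)
  d/dx[-7] = 0

The pieces without y' make up ∂F/∂x and the coefficient of y' is ∂F/∂y:
  ∂F/∂x = e^(x + y) - 9,
  ∂F/∂y = e^(x + y).

Since d/dx[F] = ∂F/∂x + (∂F/∂y)·y' = 0, solve for y':
  (∂F/∂y)·y' = -∂F/∂x
  dy/dx = -(∂F/∂x)/(∂F/∂y) = -(e^(x + y) - 9)/(e^(x + y)) = 9e^(-x - y) - 1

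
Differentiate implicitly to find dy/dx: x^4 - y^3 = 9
Differentiate the relation implicitly: treat y = y(x) and apply the chain rule, so every y-derivative picks up a y' = dy/dx factor.

With everything moved to the left-hand side, differentiate term by term:
  d/dx[x^4] = 4x^3
  d/dx[-y^3] = -3y^2·y'
  d/dx[-9] = 0

Separating the contributions that come from x directly and those that come through y:
  without y':      4x^3
  multiplying y':  -3y^2

so (4x^3) + (-3y^2)·y' = 0, and therefore
  dy/dx = -(4x^3)/(-3y^2) = 4x^3/(3y^2)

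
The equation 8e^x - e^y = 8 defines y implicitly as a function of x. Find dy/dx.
Differentiate the relation implicitly: treat y = y(x) and apply the chain rule, so every y-derivative picks up a y' = dy/dx factor.

With everything moved to the left-hand side, differentiate term by term:
  d/dx[8e^(x)] = 8e^(x)
  d/dx[-e^(y)] = -y'·e^(y)
  d/dx[-8] = 0

Separating the contributions that come from x directly and those that come through y:
  without y':      8e^(x)
  multiplying y':  -e^(y)

so (8e^(x)) + (-e^(y))·y' = 0, and therefore
  dy/dx = -(8e^(x))/(-e^(y)) = 8e^(x - y)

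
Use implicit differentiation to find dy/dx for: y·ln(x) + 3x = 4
Differentiate the relation implicitly: treat y = y(x) and apply the chain rule, so every y-derivative picks up a y' = dy/dx factor.

With everything moved to the left-hand side, differentiate term by term:
  d/dx[3x] = 3
  d/dx[y·ln(x)] = y'·ln(x) + y/x
  d/dx[-4] = 0

Separating the contributions that come from x directly and those that come through y:
  without y':      3 + y/x
  multiplying y':  ln(x)

so (3 + y/x) + (ln(x))·y' = 0, and therefore
  dy/dx = -(3 + y/x)/(ln(x))
        = -((3x + y)/x)/(ln(x)) = (-3x - y)/(x·ln(x))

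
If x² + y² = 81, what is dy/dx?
Apply d/dx to both sides, remembering that y depends on x. Each occurrence of y therefore brings in a y' = dy/dx via the chain rule.

With F(x, y) equal to the left-hand side minus the right, differentiate F term by term:
  d/dx[x^2] = 2x
  d/dx[y^2] = 2y·y'
  d/dx[-81] = 0
Adding these up, d/dx[F] = 0 becomes
  (2x) + (2y)·y' = 0,
so isolating y',
  dy/dx = -(2x)/(2y) = -x/y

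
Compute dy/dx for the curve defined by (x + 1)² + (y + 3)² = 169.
Differentiate both sides with respect to x, treating y as y(x). By the chain rule, any term containing y contributes a factor of y' = dy/dx when we differentiate it.

Move every term to one side and write the relation as F(x, y) = 0. Term by term,
  d/dx[(x + 1)^2] = 2x + 2
  d/dx[(y + 3)^2] = 2·y'(y + 3)
  d/dx[-169] = 0

The pieces without y' make up ∂F/∂x and the coefficient of y' is ∂F/∂y:
  ∂F/∂x = 2x + 2,
  ∂F/∂y = 2y + 6.

Since d/dx[F] = ∂F/∂x + (∂F/∂y)·y' = 0, solve for y':
  (∂F/∂y)·y' = -∂F/∂x
  dy/dx = -(∂F/∂x)/(∂F/∂y) = -(2x + 2)/(2y + 6) = (-x - 1)/(y + 3)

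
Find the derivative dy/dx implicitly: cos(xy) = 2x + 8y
Differentiate both sides with respect to x, treating y as y(x). By the chain rule, any term containing y contributes a factor of y' = dy/dx when we differentiate it.

Move every term to one side and write the relation as F(x, y) = 0. Term by term,
  d/dx[-2x] = -2
  d/dx[-8y] = -8·y'
  d/dx[cos(xy)] = -(x·y' + y)·sin(xy)

The pieces without y' make up ∂F/∂x and the coefficient of y' is ∂F/∂y:
  ∂F/∂x = -y·sin(xy) - 2,
  ∂F/∂y = -x·sin(xy) - 8.

Since d/dx[F] = ∂F/∂x + (∂F/∂y)·y' = 0, solve for y':
  (∂F/∂y)·y' = -∂F/∂x
  dy/dx = -(∂F/∂x)/(∂F/∂y) = -(-y·sin(xy) - 2)/(-x·sin(xy) - 8) = -(y·sin(xy) + 2)/(x·sin(xy) + 8)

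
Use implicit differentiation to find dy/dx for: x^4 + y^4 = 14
Differentiate the relation implicitly: treat y = y(x) and apply the chain rule, so every y-derivative picks up a y' = dy/dx factor.

With everything moved to the left-hand side, differentiate term by term:
  d/dx[x^4] = 4x^3
  d/dx[y^4] = 4y^3·y'
  d/dx[-14] = 0

Separating the contributions that come from x directly and those that come through y:
  without y':      4x^3
  multiplying y':  4y^3

so (4x^3) + (4y^3)·y' = 0, and therefore
  dy/dx = -(4x^3)/(4y^3) = -x^3/y^3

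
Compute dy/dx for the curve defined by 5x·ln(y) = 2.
Differentiate both sides with respect to x, treating y as y(x). By the chain rule, any term containing y contributes a factor of y' = dy/dx when we differentiate it.

Move every term to one side and write the relation as F(x, y) = 0. Term by term,
  d/dx[5x·ln(y)] = 5x·y'/y + 5ln(y)
  d/dx[-2] = 0

The pieces without y' make up ∂F/∂x and the coefficient of y' is ∂F/∂y:
  ∂F/∂x = 5ln(y),
  ∂F/∂y = 5x/y.

Since d/dx[F] = ∂F/∂x + (∂F/∂y)·y' = 0, solve for y':
  (∂F/∂y)·y' = -∂F/∂x
  dy/dx = -(∂F/∂x)/(∂F/∂y) = -(5ln(y))/(5x/y) = -y·ln(y)/x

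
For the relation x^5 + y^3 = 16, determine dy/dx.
Apply d/dx to both sides, remembering that y depends on x. Each occurrence of y therefore brings in a y' = dy/dx via the chain rule.

With F(x, y) equal to the left-hand side minus the right, differentiate F term by term:
  d/dx[x^5] = 5x^4
  d/dx[y^3] = 3y^2·y'
  d/dx[-16] = 0
Adding these up, d/dx[F] = 0 becomes
  (5x^4) + (3y^2)·y' = 0,
so isolating y',
  dy/dx = -(5x^4)/(3y^2) = -5x^4/(3y^2)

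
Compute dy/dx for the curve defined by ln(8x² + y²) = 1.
Take d/dx of both sides. Since y is implicitly a function of x, the chain rule attaches a y' = dy/dx factor whenever we differentiate through y.

Set F(x, y) = (left side) − (right side), so the curve is F = 0. Differentiating each term of F:
  d/dx[ln(8x^2 + y^2)] = (16x + 2y·y')/(8x^2 + y^2)
  d/dx[-1] = 0

Collecting, the y'-free part is the partial derivative in x and the y' coefficient is the partial derivative in y:
  ∂F/∂x = 16x/(8x^2 + y^2)
  ∂F/∂y = 2y/(8x^2 + y^2)

so d/dx[F(x, y(x))] = ∂F/∂x + (∂F/∂y)·y' = 0. Rearranging,
  dy/dx = -(∂F/∂x)/(∂F/∂y) = -(16x/(8x^2 + y^2))/(2y/(8x^2 + y^2)) = -8x/y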